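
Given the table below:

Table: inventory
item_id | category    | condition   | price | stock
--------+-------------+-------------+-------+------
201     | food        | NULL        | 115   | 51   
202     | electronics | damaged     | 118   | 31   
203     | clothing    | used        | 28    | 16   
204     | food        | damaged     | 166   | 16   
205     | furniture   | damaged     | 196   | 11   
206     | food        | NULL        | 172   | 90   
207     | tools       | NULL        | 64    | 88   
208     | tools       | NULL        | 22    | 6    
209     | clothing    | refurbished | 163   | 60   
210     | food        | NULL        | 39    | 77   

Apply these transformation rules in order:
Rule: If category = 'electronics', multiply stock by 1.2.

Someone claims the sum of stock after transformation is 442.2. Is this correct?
No, the correct result is 452.2.

Step 1: Calculate the correct sum after transformation
Step 2: Apply multiplier 1.2 to records where category = 'electronics'
Step 3: Correct result = 452.2
Step 4: Claimed result = 442.2
Step 5: 452.2 ≠ 442.2
Conclusion: The claimed result is incorrect. The correct answer is 452.2.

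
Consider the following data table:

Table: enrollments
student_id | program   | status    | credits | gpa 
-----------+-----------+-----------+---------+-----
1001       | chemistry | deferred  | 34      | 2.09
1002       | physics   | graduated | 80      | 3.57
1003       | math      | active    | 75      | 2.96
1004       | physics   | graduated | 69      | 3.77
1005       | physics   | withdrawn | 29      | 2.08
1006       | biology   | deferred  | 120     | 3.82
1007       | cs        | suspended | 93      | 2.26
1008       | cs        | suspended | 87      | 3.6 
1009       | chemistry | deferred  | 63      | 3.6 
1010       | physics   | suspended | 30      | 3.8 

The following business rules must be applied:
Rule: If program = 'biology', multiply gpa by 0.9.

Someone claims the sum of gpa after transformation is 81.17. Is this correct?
No, the correct result is 31.17.

Step 1: Calculate the correct sum after transformation
Step 2: Apply multiplier 0.9 to records where program = 'biology'
Step 3: Correct result = 31.17
Step 4: Claimed result = 81.17
Step 5: 31.17 ≠ 81.17
Conclusion: The claimed result is incorrect. The correct answer is 31.17.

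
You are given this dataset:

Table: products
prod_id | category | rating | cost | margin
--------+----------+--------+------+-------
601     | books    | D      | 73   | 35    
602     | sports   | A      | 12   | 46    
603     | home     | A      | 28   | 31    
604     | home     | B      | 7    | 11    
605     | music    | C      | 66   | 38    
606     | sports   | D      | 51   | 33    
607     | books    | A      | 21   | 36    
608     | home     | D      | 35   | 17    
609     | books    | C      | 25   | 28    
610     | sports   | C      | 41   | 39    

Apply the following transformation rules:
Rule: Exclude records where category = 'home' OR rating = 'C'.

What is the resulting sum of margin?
150

Step 1: Find records where category = 'home' OR rating = 'C'
Step 2: 6 records match, summing to 164
Step 3: Original sum: 314
Step 4: Remaining sum = 314 - 164 = 150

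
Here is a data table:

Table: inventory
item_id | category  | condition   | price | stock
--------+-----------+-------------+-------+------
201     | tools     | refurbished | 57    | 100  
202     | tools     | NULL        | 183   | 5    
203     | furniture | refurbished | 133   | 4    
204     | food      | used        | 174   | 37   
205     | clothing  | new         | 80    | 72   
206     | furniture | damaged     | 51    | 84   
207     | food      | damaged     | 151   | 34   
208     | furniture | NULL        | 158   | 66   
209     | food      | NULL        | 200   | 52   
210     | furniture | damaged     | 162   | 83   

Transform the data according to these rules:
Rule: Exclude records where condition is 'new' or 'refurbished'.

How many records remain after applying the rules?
7

Step 1: Count records to exclude
  - 1 (new) + 2 (refurbished) = 3 records
Step 2: Total records: 10
Step 3: Remaining = 10 - 3 = 7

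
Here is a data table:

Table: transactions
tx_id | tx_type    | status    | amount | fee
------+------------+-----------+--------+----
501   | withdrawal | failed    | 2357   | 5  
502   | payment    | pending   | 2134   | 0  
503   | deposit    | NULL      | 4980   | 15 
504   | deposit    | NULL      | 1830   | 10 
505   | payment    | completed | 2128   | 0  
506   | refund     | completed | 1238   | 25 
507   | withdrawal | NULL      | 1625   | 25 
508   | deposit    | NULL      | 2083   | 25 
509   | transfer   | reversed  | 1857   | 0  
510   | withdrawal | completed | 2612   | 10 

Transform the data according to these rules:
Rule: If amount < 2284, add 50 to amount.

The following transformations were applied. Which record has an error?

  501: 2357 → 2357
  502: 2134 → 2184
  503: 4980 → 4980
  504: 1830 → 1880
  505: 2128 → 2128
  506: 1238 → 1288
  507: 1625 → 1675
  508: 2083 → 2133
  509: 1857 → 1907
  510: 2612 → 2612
Record 505 has an error. The correct transformed value should be 2178, not 2128.

Step 1: Check each record against the rule
Step 2: Record 505 has amount = 2128
Step 3: Since 2128 < 2284, the bonus should have been applied
Step 4: Correct value = 2178, but claimed value = 2128
Conclusion: Record 505 has the error.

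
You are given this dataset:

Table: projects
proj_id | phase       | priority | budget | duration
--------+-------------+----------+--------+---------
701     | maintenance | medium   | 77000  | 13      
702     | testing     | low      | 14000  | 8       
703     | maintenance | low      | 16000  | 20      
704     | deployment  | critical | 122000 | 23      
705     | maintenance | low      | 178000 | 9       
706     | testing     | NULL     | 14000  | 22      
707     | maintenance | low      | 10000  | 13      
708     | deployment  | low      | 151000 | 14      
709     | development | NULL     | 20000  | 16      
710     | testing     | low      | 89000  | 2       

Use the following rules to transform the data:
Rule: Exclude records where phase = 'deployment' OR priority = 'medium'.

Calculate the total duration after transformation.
90

Step 1: Find records where phase = 'deployment' OR priority = 'medium'
Step 2: 3 records match, summing to 50
Step 3: Original sum: 140
Step 4: Remaining sum = 140 - 50 = 90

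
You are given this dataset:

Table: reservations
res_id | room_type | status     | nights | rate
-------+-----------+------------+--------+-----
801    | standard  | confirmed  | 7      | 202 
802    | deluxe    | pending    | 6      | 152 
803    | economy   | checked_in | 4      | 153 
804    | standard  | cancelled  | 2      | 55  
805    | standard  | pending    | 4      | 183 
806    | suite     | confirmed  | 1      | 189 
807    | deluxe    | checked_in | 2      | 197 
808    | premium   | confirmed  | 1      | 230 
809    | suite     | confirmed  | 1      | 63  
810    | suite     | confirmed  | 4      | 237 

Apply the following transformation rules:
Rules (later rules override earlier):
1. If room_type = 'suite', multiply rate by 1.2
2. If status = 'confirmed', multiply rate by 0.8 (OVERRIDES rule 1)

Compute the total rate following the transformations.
1476.8

Step 1: Rule 2 takes priority for records with status = 'confirmed'
  - 5 records: 921 × 0.8 = 736.8
Step 2: Rule 1 applies to remaining records with room_type = 'suite'
  - 0 records: 0 × 1.2 = 0.0
Step 3: Other records unchanged: 740
Step 4: Final sum = 736.8 + 0.0 + 740 = 1476.8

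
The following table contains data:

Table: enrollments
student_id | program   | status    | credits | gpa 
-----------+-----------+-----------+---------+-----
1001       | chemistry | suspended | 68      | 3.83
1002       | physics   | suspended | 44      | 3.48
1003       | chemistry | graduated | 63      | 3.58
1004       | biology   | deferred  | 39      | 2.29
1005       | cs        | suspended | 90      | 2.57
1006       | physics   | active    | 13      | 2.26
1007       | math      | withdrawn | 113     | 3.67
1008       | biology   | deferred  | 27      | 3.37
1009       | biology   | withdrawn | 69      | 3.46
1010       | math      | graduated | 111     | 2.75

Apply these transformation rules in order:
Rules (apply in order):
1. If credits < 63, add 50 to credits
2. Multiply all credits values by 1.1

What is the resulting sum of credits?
920.7

Step 1: Apply Rule 1 - Add 50 to records with credits < 63
  - 4 records affected: 123 + (4 × 50) = 323
  - Unaffected records: 514
  - Sum after Rule 1: 837
Step 2: Apply Rule 2 - Multiply all by 1.1
  - 837 × 1.1 = 920.7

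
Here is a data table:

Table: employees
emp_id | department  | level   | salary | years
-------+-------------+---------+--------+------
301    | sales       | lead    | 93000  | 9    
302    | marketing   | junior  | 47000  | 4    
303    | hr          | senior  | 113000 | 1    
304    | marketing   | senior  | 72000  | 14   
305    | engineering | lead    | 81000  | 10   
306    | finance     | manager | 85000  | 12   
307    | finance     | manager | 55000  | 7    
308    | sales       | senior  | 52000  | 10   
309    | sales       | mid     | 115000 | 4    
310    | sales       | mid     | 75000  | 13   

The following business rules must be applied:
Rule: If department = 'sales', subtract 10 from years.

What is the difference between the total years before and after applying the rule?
40

Step 1: Original sum of years = 84
Step 2: 4 records have department = 'sales'
Step 3: Each affected record changes by -10
Step 4: Total change = 4 × -10 = -40
Step 5: New sum = 84 + -40 = 44
Step 6: Difference = |44 - 84| = 40
        (Sum decreased by 40)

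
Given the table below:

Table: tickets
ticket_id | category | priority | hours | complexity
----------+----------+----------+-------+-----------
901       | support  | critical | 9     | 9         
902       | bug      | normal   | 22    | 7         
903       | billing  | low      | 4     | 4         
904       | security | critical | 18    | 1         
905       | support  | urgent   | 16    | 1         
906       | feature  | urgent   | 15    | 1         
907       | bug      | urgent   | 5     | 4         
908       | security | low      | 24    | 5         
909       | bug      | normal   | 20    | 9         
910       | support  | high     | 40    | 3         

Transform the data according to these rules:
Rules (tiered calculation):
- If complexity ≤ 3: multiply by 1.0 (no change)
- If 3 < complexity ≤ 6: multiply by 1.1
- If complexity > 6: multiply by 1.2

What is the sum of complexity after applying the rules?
50.3

Step 1: Tier 1 (complexity ≤ 3): 4 records, sum = 6 × 1.0 = 6.0
Step 2: Tier 2 (3 < complexity ≤ 6): 3 records, sum = 13 × 1.1 = 14.3
Step 3: Tier 3 (complexity > 6): 3 records, sum = 25 × 1.2 = 30.0
Step 4: Final sum = 6.0 + 14.3 + 30.0 = 50.3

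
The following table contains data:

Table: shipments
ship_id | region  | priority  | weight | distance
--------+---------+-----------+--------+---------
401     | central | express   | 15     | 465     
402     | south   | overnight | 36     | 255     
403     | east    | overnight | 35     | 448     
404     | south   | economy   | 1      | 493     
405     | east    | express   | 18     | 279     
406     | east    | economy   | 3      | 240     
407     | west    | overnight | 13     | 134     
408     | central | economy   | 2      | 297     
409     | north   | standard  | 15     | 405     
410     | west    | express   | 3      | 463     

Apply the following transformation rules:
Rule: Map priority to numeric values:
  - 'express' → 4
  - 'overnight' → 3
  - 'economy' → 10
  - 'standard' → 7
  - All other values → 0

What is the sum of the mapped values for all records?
58

Step 1: Apply mapping to each record
Step 2: Count by status:
  'express': 3 records × 4 = 12
  'overnight': 3 records × 3 = 9
  'economy': 3 records × 10 = 30
  'standard': 1 records × 7 = 7
Step 3: Sum all mapped values = 58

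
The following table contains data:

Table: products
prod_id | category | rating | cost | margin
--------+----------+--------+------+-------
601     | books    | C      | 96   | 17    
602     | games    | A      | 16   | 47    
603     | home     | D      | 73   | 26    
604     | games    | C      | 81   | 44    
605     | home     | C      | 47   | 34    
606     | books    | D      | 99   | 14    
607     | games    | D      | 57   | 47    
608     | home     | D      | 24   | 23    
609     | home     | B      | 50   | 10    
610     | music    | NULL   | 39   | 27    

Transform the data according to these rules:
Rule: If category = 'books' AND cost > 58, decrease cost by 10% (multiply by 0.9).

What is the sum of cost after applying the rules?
562.5

Step 1: Find records where category = 'books' AND cost > 58
Step 2: 2 records match, summing to 195
Step 3: After multiplier: 195 × 0.9 = 175.5
Step 4: Unaffected records sum: 387
Step 5: Final sum = 175.5 + 387 = 562.5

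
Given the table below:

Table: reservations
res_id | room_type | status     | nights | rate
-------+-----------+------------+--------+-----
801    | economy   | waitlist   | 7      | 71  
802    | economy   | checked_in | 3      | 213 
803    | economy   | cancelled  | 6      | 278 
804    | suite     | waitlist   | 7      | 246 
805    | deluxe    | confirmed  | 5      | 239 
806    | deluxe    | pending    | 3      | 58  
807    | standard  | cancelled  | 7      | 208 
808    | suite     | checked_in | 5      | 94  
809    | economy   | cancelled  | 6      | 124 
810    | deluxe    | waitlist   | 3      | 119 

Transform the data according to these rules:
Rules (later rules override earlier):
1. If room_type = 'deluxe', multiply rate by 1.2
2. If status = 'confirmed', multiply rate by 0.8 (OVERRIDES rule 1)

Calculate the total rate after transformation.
1637.6

Step 1: Rule 2 takes priority for records with status = 'confirmed'
  - 1 records: 239 × 0.8 = 191.2
Step 2: Rule 1 applies to remaining records with room_type = 'deluxe'
  - 2 records: 177 × 1.2 = 212.4
Step 3: Other records unchanged: 1234
Step 4: Final sum = 191.2 + 212.4 + 1234 = 1637.6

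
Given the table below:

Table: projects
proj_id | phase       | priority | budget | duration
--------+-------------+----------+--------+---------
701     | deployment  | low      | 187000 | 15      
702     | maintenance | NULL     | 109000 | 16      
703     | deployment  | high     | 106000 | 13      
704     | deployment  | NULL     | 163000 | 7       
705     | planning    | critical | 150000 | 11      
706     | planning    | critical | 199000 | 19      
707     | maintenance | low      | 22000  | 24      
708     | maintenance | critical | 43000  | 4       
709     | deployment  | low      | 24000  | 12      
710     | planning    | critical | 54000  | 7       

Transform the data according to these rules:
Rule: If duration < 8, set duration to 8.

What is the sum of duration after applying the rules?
134

Step 1: 3 records have duration < 8
Step 2: These records originally summed to 18
Step 3: After setting to minimum: 3 × 8 = 24
Step 4: Unaffected records sum: 110
Step 5: Final sum = 24 + 110 = 134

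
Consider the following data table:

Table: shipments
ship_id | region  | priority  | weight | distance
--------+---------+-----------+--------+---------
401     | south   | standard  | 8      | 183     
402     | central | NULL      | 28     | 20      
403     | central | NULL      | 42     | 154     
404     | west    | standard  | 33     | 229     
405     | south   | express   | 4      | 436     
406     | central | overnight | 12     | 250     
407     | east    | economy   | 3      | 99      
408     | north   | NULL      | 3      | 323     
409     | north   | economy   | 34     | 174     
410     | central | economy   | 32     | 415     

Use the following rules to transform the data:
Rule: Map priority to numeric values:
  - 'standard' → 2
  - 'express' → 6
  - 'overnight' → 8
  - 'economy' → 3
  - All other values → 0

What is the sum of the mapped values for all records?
27

Step 1: Apply mapping to each record
Step 2: Count by status:
  'standard': 2 records × 2 = 4
  'express': 1 records × 6 = 6
  'overnight': 1 records × 8 = 8
  'economy': 3 records × 3 = 9
Step 3: Sum all mapped values = 27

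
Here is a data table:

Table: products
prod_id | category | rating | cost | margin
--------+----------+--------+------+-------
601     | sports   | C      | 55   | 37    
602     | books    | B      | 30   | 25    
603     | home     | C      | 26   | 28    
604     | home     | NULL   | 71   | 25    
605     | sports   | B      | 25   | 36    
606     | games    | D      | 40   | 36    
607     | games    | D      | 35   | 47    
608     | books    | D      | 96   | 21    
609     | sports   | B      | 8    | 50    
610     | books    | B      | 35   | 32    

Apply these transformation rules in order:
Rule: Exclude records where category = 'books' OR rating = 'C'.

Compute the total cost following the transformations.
179

Step 1: Find records where category = 'books' OR rating = 'C'
Step 2: 5 records match, summing to 242
Step 3: Original sum: 421
Step 4: Remaining sum = 421 - 242 = 179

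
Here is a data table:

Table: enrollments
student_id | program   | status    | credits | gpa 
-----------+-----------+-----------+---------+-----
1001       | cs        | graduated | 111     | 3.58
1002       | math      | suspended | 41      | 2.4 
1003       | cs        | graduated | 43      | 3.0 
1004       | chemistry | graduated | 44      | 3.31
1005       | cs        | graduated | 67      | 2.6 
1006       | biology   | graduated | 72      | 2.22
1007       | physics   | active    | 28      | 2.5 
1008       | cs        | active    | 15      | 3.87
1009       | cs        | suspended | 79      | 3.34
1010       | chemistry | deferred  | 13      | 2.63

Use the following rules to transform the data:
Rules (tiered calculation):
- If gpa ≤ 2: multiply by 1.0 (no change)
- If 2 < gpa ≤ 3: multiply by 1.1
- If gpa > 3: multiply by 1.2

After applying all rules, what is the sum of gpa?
33.8

Step 1: Tier 1 (gpa ≤ 2): 0 records, sum = 0 × 1.0 = 0.0
Step 2: Tier 2 (2 < gpa ≤ 3): 6 records, sum = 15.35 × 1.1 = 16.89
Step 3: Tier 3 (gpa > 3): 4 records, sum = 14.1 × 1.2 = 16.92
Step 4: Final sum = 0.0 + 16.89 + 16.92 = 33.8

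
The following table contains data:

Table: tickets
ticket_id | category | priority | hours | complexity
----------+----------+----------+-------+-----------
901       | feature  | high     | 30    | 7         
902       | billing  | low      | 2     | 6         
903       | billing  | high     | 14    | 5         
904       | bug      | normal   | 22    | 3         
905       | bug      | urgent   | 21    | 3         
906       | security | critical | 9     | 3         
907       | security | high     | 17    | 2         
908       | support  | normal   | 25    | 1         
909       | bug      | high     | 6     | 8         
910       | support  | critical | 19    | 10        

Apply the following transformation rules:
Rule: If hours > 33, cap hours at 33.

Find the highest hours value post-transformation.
30

Step 1: Original maximum hours = 30
Step 2: Check cap of 33 against maximum
Step 3: No records exceed the cap (max 30 <= cap 33), so no capping applies
Step 4: Maximum after transformation = 30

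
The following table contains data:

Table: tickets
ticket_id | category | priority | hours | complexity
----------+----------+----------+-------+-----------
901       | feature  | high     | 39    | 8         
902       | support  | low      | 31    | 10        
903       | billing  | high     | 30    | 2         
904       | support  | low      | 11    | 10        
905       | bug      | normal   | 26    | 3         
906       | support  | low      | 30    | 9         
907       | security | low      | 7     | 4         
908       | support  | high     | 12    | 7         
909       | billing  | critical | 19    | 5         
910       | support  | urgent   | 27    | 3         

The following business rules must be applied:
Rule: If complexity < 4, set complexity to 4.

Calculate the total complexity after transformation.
65

Step 1: 3 records have complexity < 4
Step 2: These records originally summed to 8
Step 3: After setting to minimum: 3 × 4 = 12
Step 4: Unaffected records sum: 53
Step 5: Final sum = 12 + 53 = 65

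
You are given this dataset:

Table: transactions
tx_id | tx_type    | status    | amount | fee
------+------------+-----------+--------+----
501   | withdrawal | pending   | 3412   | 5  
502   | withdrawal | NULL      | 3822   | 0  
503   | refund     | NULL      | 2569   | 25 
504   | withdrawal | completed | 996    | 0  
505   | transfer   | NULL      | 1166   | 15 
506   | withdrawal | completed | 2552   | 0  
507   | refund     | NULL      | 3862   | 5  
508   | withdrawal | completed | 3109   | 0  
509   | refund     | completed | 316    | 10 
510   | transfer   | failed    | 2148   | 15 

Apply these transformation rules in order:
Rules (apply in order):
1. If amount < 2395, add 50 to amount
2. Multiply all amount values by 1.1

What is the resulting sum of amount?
26567.2

Step 1: Apply Rule 1 - Add 50 to records with amount < 2395
  - 4 records affected: 4626 + (4 × 50) = 4826
  - Unaffected records: 19326
  - Sum after Rule 1: 24152
Step 2: Apply Rule 2 - Multiply all by 1.1
  - 24152 × 1.1 = 26567.2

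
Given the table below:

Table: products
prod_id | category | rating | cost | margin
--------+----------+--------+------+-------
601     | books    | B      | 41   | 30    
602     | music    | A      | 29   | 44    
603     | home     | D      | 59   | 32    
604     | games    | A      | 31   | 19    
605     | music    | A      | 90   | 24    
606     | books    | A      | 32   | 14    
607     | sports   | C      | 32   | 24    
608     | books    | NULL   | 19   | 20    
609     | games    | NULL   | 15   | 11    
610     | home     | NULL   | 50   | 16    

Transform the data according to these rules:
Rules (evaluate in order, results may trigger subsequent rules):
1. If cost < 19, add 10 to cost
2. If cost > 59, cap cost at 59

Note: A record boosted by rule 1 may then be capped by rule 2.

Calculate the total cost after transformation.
377

Step 1: Apply rule 1 to records with cost < 19
  - 1 records get bonus of 10
  - Of these, 0 records then exceed 59 and get capped
Step 2: Apply rule 2 to records with cost > 59
  - 1 records (original) are capped
Step 3: Calculate final sum = 377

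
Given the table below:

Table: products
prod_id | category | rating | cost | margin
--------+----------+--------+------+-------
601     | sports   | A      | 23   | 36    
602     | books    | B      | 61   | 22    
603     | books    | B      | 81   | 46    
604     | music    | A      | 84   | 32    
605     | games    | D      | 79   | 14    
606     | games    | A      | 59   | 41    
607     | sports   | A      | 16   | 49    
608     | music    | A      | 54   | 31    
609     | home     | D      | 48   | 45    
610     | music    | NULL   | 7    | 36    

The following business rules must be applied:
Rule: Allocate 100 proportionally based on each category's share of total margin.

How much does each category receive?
books: 19.32, games: 15.62, home: 12.78, music: 28.12, sports: 24.15

Step 1: Calculate total margin = 352
Step 2: Calculate each category's proportion:
  books: 68/352 = 19.32% → 19.32
  games: 55/352 = 15.62% → 15.62
  home: 45/352 = 12.78% → 12.78
  music: 99/352 = 28.12% → 28.12
  sports: 85/352 = 24.15% → 24.15
Step 3: Verify: sum of allocations ≈ 100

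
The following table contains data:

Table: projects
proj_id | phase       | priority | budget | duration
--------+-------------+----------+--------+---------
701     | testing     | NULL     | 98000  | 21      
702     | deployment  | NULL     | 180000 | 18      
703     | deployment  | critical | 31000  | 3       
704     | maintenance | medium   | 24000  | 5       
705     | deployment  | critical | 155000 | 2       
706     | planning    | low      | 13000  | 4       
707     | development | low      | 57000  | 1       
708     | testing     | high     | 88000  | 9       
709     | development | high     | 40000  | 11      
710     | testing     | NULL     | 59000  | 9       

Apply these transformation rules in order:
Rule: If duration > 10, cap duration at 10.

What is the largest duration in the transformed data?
10

Step 1: Original maximum duration = 21
Step 2: Apply cap at 10
Step 3: 3 records had duration > 10 and were capped
Step 4: Maximum after transformation = 10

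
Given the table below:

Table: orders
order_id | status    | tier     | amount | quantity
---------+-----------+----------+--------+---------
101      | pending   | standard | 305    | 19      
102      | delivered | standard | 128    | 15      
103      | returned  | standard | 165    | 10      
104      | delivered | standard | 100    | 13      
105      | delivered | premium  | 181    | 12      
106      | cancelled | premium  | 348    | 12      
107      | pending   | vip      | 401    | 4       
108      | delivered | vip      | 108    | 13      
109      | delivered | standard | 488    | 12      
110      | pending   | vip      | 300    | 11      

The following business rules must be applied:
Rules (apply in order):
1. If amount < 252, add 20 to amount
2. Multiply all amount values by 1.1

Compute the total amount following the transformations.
2886.4

Step 1: Apply Rule 1 - Add 20 to records with amount < 252
  - 5 records affected: 682 + (5 × 20) = 782
  - Unaffected records: 1842
  - Sum after Rule 1: 2624
Step 2: Apply Rule 2 - Multiply all by 1.1
  - 2624 × 1.1 = 2886.4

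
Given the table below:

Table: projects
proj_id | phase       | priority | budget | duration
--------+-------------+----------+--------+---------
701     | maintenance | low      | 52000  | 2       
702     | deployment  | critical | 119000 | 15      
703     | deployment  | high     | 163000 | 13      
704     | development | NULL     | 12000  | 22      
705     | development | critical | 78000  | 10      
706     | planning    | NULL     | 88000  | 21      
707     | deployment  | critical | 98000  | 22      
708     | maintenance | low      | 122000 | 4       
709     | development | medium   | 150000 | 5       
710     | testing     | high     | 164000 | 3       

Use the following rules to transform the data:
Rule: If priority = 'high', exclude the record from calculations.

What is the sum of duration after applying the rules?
101

Step 1: Identify records where priority = 'high'
Step 2: The excluded records sum to 16
Step 3: Original total duration = 117
Step 4: Remaining total = 117 - 16 = 101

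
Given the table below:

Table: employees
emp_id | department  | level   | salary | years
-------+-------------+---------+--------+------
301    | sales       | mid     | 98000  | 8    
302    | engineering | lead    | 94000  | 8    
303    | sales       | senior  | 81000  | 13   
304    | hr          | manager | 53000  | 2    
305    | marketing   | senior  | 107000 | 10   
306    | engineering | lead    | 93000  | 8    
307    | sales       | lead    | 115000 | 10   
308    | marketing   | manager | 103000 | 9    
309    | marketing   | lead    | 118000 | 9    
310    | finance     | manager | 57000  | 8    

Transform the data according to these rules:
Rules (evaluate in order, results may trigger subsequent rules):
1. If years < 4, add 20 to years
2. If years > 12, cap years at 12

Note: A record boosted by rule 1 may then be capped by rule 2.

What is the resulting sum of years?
94

Step 1: Apply rule 1 to records with years < 4
  - 1 records get bonus of 20
  - Of these, 1 records then exceed 12 and get capped
Step 2: Apply rule 2 to records with years > 12
  - 1 records (original) are capped
Step 3: Calculate final sum = 94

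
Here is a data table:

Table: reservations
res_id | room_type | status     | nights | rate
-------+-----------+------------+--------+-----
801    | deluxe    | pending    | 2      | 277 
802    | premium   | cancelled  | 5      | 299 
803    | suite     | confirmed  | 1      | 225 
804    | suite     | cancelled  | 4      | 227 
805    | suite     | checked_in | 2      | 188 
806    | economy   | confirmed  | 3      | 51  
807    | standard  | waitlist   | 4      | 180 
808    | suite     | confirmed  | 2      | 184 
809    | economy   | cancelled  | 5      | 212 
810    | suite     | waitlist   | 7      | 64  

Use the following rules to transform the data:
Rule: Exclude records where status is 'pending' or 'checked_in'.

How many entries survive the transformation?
8

Step 1: Count records to exclude
  - 1 (pending) + 1 (checked_in) = 2 records
Step 2: Total records: 10
Step 3: Remaining = 10 - 2 = 8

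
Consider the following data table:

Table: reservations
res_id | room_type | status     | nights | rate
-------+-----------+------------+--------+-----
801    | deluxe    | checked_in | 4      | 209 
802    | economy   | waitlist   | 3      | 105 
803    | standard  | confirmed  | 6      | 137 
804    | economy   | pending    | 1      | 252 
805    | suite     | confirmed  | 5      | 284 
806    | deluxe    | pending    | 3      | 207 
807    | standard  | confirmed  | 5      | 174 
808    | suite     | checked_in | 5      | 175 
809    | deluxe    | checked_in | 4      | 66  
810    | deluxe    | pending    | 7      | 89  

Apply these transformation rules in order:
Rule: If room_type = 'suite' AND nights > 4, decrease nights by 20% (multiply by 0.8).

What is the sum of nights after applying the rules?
41.0

Step 1: Find records where room_type = 'suite' AND nights > 4
Step 2: 2 records match, summing to 10
Step 3: After multiplier: 10 × 0.8 = 8.0
Step 4: Unaffected records sum: 33
Step 5: Final sum = 8.0 + 33 = 41.0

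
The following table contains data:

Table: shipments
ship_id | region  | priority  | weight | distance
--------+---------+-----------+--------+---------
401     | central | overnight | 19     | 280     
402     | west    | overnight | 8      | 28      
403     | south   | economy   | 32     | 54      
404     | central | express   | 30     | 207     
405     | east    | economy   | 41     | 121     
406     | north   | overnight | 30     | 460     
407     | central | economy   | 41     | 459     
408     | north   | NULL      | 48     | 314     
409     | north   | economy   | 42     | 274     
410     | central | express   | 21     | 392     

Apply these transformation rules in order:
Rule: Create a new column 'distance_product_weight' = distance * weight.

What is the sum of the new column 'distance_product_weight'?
85874

Step 1: For each record, compute distance * weight
Example calculations:
  280 * 19 = 5320
  28 * 8 = 224
  54 * 32 = 1728
  ...
Step 2: Sum all derived values
Step 3: Total = 85874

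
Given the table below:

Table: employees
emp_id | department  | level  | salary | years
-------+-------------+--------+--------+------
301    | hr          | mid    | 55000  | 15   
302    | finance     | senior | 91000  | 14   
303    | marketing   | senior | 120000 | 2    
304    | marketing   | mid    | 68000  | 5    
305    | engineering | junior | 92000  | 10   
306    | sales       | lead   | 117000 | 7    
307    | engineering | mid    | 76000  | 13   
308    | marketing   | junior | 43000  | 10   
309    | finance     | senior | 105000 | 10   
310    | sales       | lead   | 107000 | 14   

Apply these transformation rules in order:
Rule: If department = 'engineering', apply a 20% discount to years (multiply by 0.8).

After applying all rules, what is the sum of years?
95.4

Step 1: Records with department = 'engineering' have total years = 23
Step 2: Apply multiplier: 23 × 0.8 = 18.4
Step 3: Other records total: 77
Step 4: Final sum = 18.4 + 77 = 95.4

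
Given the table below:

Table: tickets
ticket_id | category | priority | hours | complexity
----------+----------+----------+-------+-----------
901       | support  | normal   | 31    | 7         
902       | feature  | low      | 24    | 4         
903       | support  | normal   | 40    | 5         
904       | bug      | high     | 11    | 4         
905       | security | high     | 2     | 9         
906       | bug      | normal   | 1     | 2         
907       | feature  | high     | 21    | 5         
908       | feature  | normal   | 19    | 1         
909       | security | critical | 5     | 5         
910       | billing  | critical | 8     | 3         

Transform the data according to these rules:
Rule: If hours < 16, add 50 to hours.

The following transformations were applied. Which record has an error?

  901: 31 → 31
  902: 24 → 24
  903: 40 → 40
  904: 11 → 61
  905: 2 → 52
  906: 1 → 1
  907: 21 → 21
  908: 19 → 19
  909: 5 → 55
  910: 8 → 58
Record 906 has an error. The correct transformed value should be 51, not 1.

Step 1: Check each record against the rule
Step 2: Record 906 has hours = 1
Step 3: Since 1 < 16, the bonus should have been applied
Step 4: Correct value = 51, but claimed value = 1
Conclusion: Record 906 has the error.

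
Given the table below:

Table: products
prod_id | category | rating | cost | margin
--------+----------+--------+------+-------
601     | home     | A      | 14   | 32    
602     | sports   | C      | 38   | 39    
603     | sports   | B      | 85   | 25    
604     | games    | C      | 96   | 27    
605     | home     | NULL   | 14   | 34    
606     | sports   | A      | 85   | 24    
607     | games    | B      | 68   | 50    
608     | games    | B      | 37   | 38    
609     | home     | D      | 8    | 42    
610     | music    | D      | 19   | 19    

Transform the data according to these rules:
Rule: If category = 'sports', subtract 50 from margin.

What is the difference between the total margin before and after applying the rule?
150

Step 1: Original sum of margin = 330
Step 2: 3 records have category = 'sports'
Step 3: Each affected record changes by -50
Step 4: Total change = 3 × -50 = -150
Step 5: New sum = 330 + -150 = 180
Step 6: Difference = |180 - 330| = 150
        (Sum decreased by 150)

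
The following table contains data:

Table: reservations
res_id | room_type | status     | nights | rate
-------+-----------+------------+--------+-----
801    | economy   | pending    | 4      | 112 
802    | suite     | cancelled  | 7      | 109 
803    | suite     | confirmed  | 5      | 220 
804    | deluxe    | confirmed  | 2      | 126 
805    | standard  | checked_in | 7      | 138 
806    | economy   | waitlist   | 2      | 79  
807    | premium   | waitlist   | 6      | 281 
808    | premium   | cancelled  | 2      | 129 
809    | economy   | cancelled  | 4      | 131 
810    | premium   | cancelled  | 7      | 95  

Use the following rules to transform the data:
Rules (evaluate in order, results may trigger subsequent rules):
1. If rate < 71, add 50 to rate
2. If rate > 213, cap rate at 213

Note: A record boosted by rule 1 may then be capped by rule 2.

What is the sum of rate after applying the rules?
1345

Step 1: Apply rule 1 to records with rate < 71
  - 0 records get bonus of 50
  - Of these, 0 records then exceed 213 and get capped
Step 2: Apply rule 2 to records with rate > 213
  - 2 records (original) are capped
Step 3: Calculate final sum = 1345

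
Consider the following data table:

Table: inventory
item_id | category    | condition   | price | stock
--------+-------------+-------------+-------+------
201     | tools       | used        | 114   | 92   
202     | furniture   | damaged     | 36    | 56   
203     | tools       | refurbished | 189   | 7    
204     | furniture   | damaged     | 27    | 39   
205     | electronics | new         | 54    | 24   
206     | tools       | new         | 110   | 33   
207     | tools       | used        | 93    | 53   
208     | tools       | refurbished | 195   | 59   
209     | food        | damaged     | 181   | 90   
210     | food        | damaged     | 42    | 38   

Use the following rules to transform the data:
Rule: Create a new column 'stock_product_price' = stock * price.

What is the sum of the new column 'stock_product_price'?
54126

Step 1: For each record, compute stock * price
Example calculations:
  92 * 114 = 10488
  56 * 36 = 2016
  7 * 189 = 1323
  ...
Step 2: Sum all derived values
Step 3: Total = 54126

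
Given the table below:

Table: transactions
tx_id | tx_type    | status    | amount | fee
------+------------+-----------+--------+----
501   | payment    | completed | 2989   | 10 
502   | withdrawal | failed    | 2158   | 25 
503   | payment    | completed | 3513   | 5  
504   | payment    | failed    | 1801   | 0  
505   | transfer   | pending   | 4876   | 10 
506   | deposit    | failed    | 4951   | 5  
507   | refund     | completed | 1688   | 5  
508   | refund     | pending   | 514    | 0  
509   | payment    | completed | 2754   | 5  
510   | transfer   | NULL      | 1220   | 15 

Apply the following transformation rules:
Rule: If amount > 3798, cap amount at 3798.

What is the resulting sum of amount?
24233

Step 1: 2 records have amount > 3798
Step 2: These records originally summed to 9827
Step 3: After capping: 2 × 3798 = 7596
Step 4: Unaffected records sum: 16637
Step 5: Final sum = 7596 + 16637 = 24233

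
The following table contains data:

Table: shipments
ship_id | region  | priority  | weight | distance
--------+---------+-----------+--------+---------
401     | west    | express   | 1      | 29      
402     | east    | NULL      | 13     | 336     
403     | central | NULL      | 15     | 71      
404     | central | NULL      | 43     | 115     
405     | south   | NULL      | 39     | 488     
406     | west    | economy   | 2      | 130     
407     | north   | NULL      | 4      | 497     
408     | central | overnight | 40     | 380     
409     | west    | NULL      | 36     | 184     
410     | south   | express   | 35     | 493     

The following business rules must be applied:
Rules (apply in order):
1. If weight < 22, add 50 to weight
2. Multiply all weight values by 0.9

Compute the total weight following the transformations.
430.2

Step 1: Apply Rule 1 - Add 50 to records with weight < 22
  - 5 records affected: 35 + (5 × 50) = 285
  - Unaffected records: 193
  - Sum after Rule 1: 478
Step 2: Apply Rule 2 - Multiply all by 0.9
  - 478 × 0.9 = 430.2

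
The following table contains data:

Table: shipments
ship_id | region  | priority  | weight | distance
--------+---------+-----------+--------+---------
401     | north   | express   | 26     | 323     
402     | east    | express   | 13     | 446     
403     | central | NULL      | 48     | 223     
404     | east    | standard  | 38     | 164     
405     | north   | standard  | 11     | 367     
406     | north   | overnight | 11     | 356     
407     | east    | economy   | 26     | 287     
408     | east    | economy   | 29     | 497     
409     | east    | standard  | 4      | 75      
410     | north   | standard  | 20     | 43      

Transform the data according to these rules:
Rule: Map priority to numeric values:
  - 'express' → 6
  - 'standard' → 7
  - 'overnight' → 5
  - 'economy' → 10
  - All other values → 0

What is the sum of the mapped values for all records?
65

Step 1: Apply mapping to each record
Step 2: Count by status:
  'express': 2 records × 6 = 12
  'standard': 4 records × 7 = 28
  'overnight': 1 records × 5 = 5
  'economy': 2 records × 10 = 20
Step 3: Sum all mapped values = 65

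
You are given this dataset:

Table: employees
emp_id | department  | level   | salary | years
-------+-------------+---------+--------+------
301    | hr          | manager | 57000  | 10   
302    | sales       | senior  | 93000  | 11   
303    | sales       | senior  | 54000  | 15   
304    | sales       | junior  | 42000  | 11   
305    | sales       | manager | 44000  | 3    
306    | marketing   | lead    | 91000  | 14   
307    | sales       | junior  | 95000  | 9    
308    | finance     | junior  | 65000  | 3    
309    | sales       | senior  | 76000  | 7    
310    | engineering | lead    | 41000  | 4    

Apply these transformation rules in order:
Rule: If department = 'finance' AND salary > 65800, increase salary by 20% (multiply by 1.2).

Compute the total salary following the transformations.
658000

Step 1: Find records where department = 'finance' AND salary > 65800
Step 2: 0 records match, summing to 0
Step 3: After multiplier: 0 × 1.2 = 0.0
Step 4: Unaffected records sum: 658000
Step 5: Final sum = 0.0 + 658000 = 658000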